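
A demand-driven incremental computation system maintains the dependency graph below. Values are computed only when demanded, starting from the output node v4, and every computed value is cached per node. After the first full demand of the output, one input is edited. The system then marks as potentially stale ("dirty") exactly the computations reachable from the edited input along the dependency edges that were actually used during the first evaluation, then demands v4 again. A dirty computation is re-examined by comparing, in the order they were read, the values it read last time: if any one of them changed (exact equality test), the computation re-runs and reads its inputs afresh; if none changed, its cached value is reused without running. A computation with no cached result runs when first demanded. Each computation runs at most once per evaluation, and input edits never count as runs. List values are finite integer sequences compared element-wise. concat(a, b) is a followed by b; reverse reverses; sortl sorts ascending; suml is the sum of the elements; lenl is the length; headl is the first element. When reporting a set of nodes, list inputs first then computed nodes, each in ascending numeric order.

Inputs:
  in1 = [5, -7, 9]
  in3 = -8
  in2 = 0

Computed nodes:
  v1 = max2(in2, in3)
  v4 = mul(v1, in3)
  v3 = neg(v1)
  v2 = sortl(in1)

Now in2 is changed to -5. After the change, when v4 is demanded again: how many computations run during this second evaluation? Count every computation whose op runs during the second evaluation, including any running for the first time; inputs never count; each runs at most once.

First evaluation (everything demanded from the output):
  v1 = max2(0, -8) = 0
  v4 = mul(0, -8) = 0

Propagation after the edit:
  v1: runs — in2 0->-5; result -5.
  v4: runs — v1 0->-5; result 40.

Computations that run: v1, v4 — 2 in total.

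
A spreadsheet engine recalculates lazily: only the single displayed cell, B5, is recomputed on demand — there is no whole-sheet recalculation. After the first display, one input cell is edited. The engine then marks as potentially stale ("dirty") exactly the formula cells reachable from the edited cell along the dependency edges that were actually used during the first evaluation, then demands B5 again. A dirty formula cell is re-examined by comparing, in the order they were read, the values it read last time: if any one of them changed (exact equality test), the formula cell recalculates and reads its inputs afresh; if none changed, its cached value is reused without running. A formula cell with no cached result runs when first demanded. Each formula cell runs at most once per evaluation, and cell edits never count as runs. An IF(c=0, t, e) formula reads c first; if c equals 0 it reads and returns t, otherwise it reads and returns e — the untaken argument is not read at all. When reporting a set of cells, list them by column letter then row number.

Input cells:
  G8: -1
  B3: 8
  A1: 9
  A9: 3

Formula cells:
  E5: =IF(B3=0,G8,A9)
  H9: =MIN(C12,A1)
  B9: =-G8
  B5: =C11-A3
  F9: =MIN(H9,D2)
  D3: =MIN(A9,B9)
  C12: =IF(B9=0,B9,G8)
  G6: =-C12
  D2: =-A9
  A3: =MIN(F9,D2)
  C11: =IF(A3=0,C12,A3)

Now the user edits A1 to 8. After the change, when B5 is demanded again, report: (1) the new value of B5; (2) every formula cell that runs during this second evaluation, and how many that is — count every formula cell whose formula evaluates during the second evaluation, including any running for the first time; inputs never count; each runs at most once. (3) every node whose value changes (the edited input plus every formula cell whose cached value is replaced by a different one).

First evaluation (everything demanded from the output):
  B9 = -(-1) = 1
  C12 = IF(B9=0: B9=1 -> else branch G8) = -1
  D2 = -(3) = -3
  H9 = MIN(-1, 9) = -1
  F9 = MIN(-1, -3) = -3
  A3 = MIN(-3, -3) = -3
  C11 = IF(A3=0: A3=-3 -> else branch A3) = -3
  B5 = -3 - -3 = 0

Propagation after the edit:
  H9: runs — A1 9->8; result -1 (same value as before).
  F9: checked — values it read are unchanged (H9 unchanged, D2 unchanged); reused cached -3 without running.
  A3: checked — values it read are unchanged (F9 unchanged, D2 unchanged); reused cached -3 without running.
  C11: checked — values it read are unchanged (A3 unchanged, A3 unchanged); reused cached -3 without running.
  B5: checked — values it read are unchanged (C11 unchanged, A3 unchanged); reused cached 0 without running.

Key observation: the change is absorbed at H9 — it re-runs but produces the same value, and the output's value is unchanged.

New value of B5: 0.
Formula cells that run: H9 — 1 in total.
Values that change: A1.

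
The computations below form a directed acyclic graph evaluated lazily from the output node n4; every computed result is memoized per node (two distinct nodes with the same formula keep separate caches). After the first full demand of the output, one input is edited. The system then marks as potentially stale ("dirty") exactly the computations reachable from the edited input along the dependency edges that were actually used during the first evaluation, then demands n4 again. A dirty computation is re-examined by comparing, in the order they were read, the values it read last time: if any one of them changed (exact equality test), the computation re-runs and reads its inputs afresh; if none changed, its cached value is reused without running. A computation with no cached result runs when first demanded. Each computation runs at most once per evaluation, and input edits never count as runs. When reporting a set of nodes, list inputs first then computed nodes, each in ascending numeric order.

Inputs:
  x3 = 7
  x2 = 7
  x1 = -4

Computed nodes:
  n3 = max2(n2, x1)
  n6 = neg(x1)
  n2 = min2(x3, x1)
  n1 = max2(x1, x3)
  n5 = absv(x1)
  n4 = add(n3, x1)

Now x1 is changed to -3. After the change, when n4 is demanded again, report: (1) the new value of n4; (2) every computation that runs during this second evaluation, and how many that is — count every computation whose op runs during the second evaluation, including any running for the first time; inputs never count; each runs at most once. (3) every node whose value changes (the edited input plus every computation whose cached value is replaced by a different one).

Demanding n4 again yields -6.
3 computations run: n2, n3, n4.
The nodes whose values change: x1, n2, n3, n4.

First demand of the output computes:
  n2 = min2(7, -4) = -4
  n3 = max2(-4, -4) = -4
  n4 = add(-4, -4) = -8

After the edit, cleaning proceeds:
  n2: a read changed (x1 -4->-3) — executes, giving -3.
  n3: a read changed (n2 -4->-3; x1 -4->-3) — executes, giving -3.
  n4: a read changed (n3 -4->-3; x1 -4->-3) — executes, giving -6.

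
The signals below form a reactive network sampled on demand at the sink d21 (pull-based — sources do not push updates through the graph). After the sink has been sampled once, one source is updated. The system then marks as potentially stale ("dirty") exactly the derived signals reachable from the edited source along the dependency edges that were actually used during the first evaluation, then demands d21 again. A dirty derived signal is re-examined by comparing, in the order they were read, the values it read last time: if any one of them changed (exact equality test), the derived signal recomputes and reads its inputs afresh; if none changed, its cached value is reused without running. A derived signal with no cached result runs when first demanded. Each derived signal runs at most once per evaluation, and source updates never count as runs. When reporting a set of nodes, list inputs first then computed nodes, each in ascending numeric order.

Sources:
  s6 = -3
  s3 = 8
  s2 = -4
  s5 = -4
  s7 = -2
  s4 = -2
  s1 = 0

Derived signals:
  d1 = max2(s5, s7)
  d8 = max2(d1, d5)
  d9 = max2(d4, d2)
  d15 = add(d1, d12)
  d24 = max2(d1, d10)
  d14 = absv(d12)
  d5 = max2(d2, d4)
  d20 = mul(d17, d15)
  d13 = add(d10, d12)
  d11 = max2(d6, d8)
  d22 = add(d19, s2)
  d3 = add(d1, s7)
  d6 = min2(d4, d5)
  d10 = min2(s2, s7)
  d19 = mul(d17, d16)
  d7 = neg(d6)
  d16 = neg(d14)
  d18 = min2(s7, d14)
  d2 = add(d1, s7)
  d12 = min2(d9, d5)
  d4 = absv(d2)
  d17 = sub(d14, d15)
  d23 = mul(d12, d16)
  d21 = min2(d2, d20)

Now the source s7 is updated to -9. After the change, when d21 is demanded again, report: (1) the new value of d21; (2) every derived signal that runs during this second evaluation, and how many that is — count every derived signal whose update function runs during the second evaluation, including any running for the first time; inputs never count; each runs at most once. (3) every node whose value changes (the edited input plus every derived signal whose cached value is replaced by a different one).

d21 now evaluates to -13.
Run set: d1, d2, d4, d5, d9, d12, d14, d15, d17, d20, d21 (11 run).
Changed values: s7, d1, d2, d4, d5, d9, d12, d14, d15, d17, d20, d21.

Initial pass — values computed on the first demand:
  d1 = max2(-4, -2) = -2
  d2 = add(-2, -2) = -4
  d4 = absv(-4) = 4
  d5 = max2(-4, 4) = 4
  d9 = max2(4, -4) = 4
  d12 = min2(4, 4) = 4
  d14 = absv(4) = 4
  d15 = add(-2, 4) = 2
  d17 = sub(4, 2) = 2
  d20 = mul(2, 2) = 4
  d21 = min2(-4, 4) = -4

Second demand — change propagation:
  d1: re-runs because s7 -2->-9; new result -4.
  d2: re-runs because d1 -2->-4; s7 -2->-9; new result -13.
  d4: re-runs because d2 -4->-13; new result 13.
  d5: re-runs because d2 -4->-13; d4 4->13; new result 13.
  d9: re-runs because d4 4->13; d2 -4->-13; new result 13.
  d12: re-runs because d9 4->13; d5 4->13; new result 13.
  d14: re-runs because d12 4->13; new result 13.
  d15: re-runs because d1 -2->-4; d12 4->13; new result 9.
  d17: re-runs because d14 4->13; d15 2->9; new result 4.
  d20: re-runs because d17 2->4; d15 2->9; new result 36.
  d21: re-runs because d2 -4->-13; d20 4->36; new result -13.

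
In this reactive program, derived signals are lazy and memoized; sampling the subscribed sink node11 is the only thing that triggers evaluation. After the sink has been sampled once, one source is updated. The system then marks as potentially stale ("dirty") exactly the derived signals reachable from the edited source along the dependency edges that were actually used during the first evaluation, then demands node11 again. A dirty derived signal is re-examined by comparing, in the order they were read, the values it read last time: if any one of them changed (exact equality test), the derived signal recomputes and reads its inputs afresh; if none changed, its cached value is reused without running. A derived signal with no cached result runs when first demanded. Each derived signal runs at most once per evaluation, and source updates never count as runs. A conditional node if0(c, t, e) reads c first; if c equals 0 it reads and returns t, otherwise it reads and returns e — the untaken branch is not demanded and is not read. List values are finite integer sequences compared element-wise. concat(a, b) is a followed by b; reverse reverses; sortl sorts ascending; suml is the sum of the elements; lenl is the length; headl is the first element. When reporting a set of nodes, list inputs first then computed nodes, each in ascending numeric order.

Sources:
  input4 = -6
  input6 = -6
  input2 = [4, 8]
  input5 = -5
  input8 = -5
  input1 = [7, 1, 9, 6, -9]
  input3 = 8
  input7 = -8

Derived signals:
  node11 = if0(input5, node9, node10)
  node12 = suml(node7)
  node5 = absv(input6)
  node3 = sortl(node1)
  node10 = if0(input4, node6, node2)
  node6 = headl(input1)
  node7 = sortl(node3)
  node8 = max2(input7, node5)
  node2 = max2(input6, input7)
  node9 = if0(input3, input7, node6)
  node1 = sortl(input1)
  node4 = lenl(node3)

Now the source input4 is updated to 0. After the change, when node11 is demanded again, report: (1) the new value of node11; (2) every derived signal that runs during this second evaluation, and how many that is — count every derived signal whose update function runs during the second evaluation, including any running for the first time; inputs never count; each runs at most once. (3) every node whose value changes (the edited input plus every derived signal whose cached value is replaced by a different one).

Demanding node11 again yields 7.
3 derived signals run: node6, node10, node11.
The nodes whose values change: input4, node10, node11.
Note the branch switch — node6 had no cache and runs now for the first time.

First demand of the output computes:
  node2 = max2(-6, -8) = -6
  node10 = if0(input4=-6 -> else branch node2) = -6
  node11 = if0(input5=-5 -> else branch node10) = -6

After the edit, cleaning proceeds:
  node6: had never run; runs now, result 7.
  node10: a read changed (input4 -6->0) — executes, giving 7.
  node11: a read changed (node10 -6->7) — executes, giving 7.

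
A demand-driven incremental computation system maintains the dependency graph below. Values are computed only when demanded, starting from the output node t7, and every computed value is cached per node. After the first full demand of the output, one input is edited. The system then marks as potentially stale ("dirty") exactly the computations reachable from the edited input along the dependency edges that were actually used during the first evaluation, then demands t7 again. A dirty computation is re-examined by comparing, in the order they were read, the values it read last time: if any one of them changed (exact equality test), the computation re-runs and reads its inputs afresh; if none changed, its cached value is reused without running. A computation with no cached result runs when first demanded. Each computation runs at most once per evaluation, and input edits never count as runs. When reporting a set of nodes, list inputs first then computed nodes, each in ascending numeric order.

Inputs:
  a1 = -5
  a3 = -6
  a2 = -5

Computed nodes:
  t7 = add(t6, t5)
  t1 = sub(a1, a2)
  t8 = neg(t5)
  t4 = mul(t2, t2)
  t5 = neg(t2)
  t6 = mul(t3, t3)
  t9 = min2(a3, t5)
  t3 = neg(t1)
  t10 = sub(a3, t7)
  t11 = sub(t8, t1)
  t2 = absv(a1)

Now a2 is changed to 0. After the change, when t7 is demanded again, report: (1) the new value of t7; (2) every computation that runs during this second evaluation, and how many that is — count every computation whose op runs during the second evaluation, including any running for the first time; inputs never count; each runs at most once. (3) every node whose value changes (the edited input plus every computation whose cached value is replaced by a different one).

New value of t7: 20.
Computations that run: t1, t3, t6, t7 — 4 in total.
Values that change: a2, t1, t3, t6, t7.

First evaluation (everything demanded from the output):
  t1 = sub(-5, -5) = 0
  t2 = absv(-5) = 5
  t3 = neg(0) = 0
  t5 = neg(5) = -5
  t6 = mul(0, 0) = 0
  t7 = add(0, -5) = -5

Propagation after the edit:
  t1: runs — a2 -5->0; result -5.
  t3: runs — t1 0->-5; result 5.
  t6: runs — t3 0->5; t3 0->5; result 25.
  t7: runs — t6 0->25; result 20.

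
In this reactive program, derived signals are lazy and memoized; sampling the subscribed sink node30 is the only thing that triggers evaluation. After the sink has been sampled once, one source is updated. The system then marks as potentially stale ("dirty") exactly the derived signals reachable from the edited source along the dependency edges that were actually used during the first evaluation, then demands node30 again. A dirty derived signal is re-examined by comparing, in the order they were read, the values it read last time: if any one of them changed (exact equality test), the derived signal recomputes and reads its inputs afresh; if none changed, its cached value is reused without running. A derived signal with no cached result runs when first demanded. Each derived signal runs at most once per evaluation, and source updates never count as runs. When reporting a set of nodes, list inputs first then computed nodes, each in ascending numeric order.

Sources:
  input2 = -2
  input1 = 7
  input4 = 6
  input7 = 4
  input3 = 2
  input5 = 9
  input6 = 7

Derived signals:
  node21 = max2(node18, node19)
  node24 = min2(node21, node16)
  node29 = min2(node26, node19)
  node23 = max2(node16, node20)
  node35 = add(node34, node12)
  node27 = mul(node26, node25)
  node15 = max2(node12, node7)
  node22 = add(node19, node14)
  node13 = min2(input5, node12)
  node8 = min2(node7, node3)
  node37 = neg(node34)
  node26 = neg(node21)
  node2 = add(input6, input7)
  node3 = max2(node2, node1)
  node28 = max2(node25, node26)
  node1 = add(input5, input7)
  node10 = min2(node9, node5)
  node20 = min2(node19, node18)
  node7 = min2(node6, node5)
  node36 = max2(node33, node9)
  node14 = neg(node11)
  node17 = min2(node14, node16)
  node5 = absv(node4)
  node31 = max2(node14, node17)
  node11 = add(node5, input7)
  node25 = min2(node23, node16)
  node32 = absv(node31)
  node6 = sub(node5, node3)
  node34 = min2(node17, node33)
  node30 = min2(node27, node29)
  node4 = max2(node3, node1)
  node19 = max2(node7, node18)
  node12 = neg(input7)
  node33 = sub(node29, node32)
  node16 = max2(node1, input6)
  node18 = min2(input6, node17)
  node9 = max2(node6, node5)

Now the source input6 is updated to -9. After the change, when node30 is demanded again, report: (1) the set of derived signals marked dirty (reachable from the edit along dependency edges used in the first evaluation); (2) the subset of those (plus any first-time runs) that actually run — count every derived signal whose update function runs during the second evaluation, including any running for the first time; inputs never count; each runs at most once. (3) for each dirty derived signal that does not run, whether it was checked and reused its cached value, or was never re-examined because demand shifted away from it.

The edit dirties: node2, node3, node4, node5, node6, node7, node11, node14, node16, node17, node18, node19, node20, node21, node23, node25, node26, node27, node29, node30.
4 derived signals run: node2, node3, node16, node18.
Cache hits after checking: node4, node5, node6, node7, node11, node14, node17, node19, node20, node21, node23, node25, node26, node27, node29, node30.
Note where the cutoff bites: node4 is checked, finds nothing changed, and keeps its cache.

First demand of the output computes:
  node1 = add(9, 4) = 13
  node2 = add(7, 4) = 11
  node3 = max2(11, 13) = 13
  node4 = max2(13, 13) = 13
  node5 = absv(13) = 13
  node6 = sub(13, 13) = 0
  node7 = min2(0, 13) = 0
  node11 = add(13, 4) = 17
  node14 = neg(17) = -17
  node16 = max2(13, 7) = 13
  node17 = min2(-17, 13) = -17
  node18 = min2(7, -17) = -17
  node19 = max2(0, -17) = 0
  node20 = min2(0, -17) = -17
  node21 = max2(-17, 0) = 0
  node23 = max2(13, -17) = 13
  node25 = min2(13, 13) = 13
  node26 = neg(0) = 0
  node27 = mul(0, 13) = 0
  node29 = min2(0, 0) = 0
  node30 = min2(0, 0) = 0

After the edit, cleaning proceeds:
  node2: a read changed (input6 7->-9) — executes, giving -5.
  node3: a read changed (node2 11->-5) — executes, giving 13 — identical to its old value.
  node4: dirty, but its reads are unchanged (node3 unchanged, node1 unchanged); cached 13 stands.
  node5: dirty, but its reads are unchanged (node4 unchanged); cached 13 stands.
  node6: dirty, but its reads are unchanged (node5 unchanged, node3 unchanged); cached 0 stands.
  node7: dirty, but its reads are unchanged (node6 unchanged, node5 unchanged); cached 0 stands.
  node11: dirty, but its reads are unchanged (node5 unchanged, input7 unchanged); cached 17 stands.
  node14: dirty, but its reads are unchanged (node11 unchanged); cached -17 stands.
  node16: a read changed (input6 7->-9) — executes, giving 13 — identical to its old value.
  node17: dirty, but its reads are unchanged (node14 unchanged, node16 unchanged); cached -17 stands.
  node18: a read changed (input6 7->-9) — executes, giving -17 — identical to its old value.
  node19: dirty, but its reads are unchanged (node7 unchanged, node18 unchanged); cached 0 stands.
  node20: dirty, but its reads are unchanged (node19 unchanged, node18 unchanged); cached -17 stands.
  node21: dirty, but its reads are unchanged (node18 unchanged, node19 unchanged); cached 0 stands.
  node23: dirty, but its reads are unchanged (node16 unchanged, node20 unchanged); cached 13 stands.
  node25: dirty, but its reads are unchanged (node23 unchanged, node16 unchanged); cached 13 stands.
  node26: dirty, but its reads are unchanged (node21 unchanged); cached 0 stands.
  node27: dirty, but its reads are unchanged (node26 unchanged, node25 unchanged); cached 0 stands.
  node29: dirty, but its reads are unchanged (node26 unchanged, node19 unchanged); cached 0 stands.
  node30: dirty, but its reads are unchanged (node27 unchanged, node29 unchanged); cached 0 stands.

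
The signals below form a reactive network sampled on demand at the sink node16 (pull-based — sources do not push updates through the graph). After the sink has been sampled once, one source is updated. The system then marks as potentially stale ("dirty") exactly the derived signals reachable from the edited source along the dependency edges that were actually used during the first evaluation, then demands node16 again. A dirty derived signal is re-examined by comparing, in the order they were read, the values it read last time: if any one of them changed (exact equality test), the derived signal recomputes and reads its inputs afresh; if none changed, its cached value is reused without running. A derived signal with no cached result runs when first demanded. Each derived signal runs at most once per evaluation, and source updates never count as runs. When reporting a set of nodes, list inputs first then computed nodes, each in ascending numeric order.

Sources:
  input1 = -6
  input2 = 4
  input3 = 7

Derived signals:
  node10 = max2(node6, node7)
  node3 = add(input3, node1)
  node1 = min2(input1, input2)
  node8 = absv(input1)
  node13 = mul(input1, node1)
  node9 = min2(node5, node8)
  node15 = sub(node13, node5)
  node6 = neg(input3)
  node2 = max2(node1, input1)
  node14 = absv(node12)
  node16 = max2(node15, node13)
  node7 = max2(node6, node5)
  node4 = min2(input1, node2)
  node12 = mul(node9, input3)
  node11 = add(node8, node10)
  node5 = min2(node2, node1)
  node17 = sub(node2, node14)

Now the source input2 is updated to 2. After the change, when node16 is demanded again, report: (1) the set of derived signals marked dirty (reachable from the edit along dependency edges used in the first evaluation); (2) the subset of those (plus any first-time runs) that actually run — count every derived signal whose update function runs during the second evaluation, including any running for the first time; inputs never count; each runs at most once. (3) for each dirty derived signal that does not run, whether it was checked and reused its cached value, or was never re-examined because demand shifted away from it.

Initial pass — values computed on the first demand:
  node1 = min2(-6, 4) = -6
  node2 = max2(-6, -6) = -6
  node5 = min2(-6, -6) = -6
  node13 = mul(-6, -6) = 36
  node15 = sub(36, -6) = 42
  node16 = max2(42, 36) = 42

Second demand — change propagation:
  node1: re-runs because input2 4->2; new result -6 (unchanged).
  node2: re-examined; everything it read last time is the same (node1 unchanged, input1 unchanged) — cache -6 kept, no run.
  node5: re-examined; everything it read last time is the same (node2 unchanged, node1 unchanged) — cache -6 kept, no run.
  node13: re-examined; everything it read last time is the same (input1 unchanged, node1 unchanged) — cache 36 kept, no run.
  node15: re-examined; everything it read last time is the same (node13 unchanged, node5 unchanged) — cache 42 kept, no run.
  node16: re-examined; everything it read last time is the same (node15 unchanged, node13 unchanged) — cache 42 kept, no run.

The important point: node1 recomputes to an identical value, and the output ends up unchanged.

Dirty set: node1, node2, node5, node13, node15, node16.
Run set: node1 (1 run).
Re-examined without running (cache reused): node2, node5, node13, node15, node16.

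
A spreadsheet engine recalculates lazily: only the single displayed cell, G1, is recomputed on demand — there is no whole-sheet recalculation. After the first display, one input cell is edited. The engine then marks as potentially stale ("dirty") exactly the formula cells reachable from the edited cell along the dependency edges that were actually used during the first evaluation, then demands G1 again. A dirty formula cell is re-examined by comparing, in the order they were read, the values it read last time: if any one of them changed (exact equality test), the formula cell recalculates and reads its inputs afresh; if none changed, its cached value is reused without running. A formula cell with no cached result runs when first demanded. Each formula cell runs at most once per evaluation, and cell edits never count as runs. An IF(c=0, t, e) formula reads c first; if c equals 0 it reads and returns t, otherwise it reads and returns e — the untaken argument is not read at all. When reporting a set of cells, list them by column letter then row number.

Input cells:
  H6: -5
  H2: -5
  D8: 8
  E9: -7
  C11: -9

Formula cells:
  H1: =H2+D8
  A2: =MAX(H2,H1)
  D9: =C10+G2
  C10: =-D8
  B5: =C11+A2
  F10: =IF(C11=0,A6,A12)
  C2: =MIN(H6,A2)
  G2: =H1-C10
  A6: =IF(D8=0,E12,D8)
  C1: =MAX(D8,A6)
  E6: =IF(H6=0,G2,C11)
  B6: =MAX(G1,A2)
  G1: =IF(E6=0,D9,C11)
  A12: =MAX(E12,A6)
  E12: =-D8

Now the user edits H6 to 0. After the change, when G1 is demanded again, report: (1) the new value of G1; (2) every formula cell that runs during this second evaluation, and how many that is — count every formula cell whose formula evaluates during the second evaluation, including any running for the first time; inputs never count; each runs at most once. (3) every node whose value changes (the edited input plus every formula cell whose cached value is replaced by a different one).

First evaluation (everything demanded from the output):
  E6 = IF(H6=0: H6=-5 -> else branch C11) = -9
  G1 = IF(E6=0: E6=-9 -> else branch C11) = -9

Propagation after the edit:
  C10: demanded for the first time — runs, produces -8.
  H1: demanded for the first time — runs, produces 3.
  G2: demanded for the first time — runs, produces 11.
  E6: runs — H6 -5->0; result 11.
  G1: runs — E6 -9->11; result -9 (same value as before).

Key observation: a condition flipped, so demand reaches new nodes — C10, G2, H1 run for the first time.

New value of G1: -9.
Formula cells that run: C10, E6, G1, G2, H1 — 5 in total.
Values that change: E6, H6.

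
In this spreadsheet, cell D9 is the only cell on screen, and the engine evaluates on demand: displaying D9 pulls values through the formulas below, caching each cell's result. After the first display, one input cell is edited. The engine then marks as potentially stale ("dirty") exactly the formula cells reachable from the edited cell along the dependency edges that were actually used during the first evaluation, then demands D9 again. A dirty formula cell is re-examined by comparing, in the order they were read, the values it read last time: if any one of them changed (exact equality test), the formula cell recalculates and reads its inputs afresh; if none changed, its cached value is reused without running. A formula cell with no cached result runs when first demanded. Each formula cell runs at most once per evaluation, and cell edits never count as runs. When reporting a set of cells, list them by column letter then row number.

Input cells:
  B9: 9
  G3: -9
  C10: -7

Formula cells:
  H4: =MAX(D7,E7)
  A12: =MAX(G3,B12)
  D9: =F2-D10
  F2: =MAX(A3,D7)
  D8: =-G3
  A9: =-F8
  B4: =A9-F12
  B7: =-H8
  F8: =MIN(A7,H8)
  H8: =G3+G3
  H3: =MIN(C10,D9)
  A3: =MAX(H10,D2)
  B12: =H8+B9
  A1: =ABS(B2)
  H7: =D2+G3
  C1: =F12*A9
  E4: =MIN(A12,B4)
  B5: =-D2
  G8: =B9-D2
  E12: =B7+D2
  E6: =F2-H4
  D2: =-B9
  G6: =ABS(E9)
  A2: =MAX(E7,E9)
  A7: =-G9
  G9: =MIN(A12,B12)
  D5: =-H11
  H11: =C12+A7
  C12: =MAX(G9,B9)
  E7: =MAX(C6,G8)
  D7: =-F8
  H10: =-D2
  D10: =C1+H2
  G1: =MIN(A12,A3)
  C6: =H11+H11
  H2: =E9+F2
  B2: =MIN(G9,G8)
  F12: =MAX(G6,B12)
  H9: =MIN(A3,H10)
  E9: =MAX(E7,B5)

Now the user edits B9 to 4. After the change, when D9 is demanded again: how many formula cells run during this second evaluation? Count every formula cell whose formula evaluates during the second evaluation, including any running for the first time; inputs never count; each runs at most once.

Initial pass — values computed on the first demand:
  D2 = -(9) = -9
  B5 = -(-9) = 9
  G8 = 9 - -9 = 18
  H8 = -9 + -9 = -18
  B12 = -18 + 9 = -9
  A12 = MAX(-9, -9) = -9
  G9 = MIN(-9, -9) = -9
  A7 = -(-9) = 9
  C12 = MAX(-9, 9) = 9
  F8 = MIN(9, -18) = -18
  A9 = -(-18) = 18
  D7 = -(-18) = 18
  H10 = -(-9) = 9
  A3 = MAX(9, -9) = 9
  F2 = MAX(9, 18) = 18
  H11 = 9 + 9 = 18
  C6 = 18 + 18 = 36
  E7 = MAX(36, 18) = 36
  E9 = MAX(36, 9) = 36
  G6 = ABS(36) = 36
  F12 = MAX(36, -9) = 36
  C1 = 36 * 18 = 648
  H2 = 36 + 18 = 54
  D10 = 648 + 54 = 702
  D9 = 18 - 702 = -684

Second demand — change propagation:
  B12: re-runs because B9 9->4; new result -14.
  A12: re-runs because B12 -9->-14; new result -9 (unchanged).
  D2: re-runs because B9 9->4; new result -4.
  B5: re-runs because D2 -9->-4; new result 4.
  G8: re-runs because B9 9->4; D2 -9->-4; new result 8.
  G9: re-runs because B12 -9->-14; new result -14.
  A7: re-runs because G9 -9->-14; new result 14.
  C12: re-runs because G9 -9->-14; B9 9->4; new result 4.
  F8: re-runs because A7 9->14; new result -18 (unchanged).
  A9: re-examined; everything it read last time is the same (F8 unchanged) — cache 18 kept, no run.
  D7: re-examined; everything it read last time is the same (F8 unchanged) — cache 18 kept, no run.
  H10: re-runs because D2 -9->-4; new result 4.
  A3: re-runs because H10 9->4; D2 -9->-4; new result 4.
  F2: re-runs because A3 9->4; new result 18 (unchanged).
  H11: re-runs because C12 9->4; A7 9->14; new result 18 (unchanged).
  C6: re-examined; everything it read last time is the same (H11 unchanged, H11 unchanged) — cache 36 kept, no run.
  E7: re-runs because G8 18->8; new result 36 (unchanged).
  E9: re-runs because B5 9->4; new result 36 (unchanged).
  G6: re-examined; everything it read last time is the same (E9 unchanged) — cache 36 kept, no run.
  F12: re-runs because B12 -9->-14; new result 36 (unchanged).
  C1: re-examined; everything it read last time is the same (F12 unchanged, A9 unchanged) — cache 648 kept, no run.
  H2: re-examined; everything it read last time is the same (E9 unchanged, F2 unchanged) — cache 54 kept, no run.
  D10: re-examined; everything it read last time is the same (C1 unchanged, H2 unchanged) — cache 702 kept, no run.
  D9: re-examined; everything it read last time is the same (F2 unchanged, D10 unchanged) — cache -684 kept, no run.

The important point: at C6 every value read last time is unchanged, so the dirty flag clears without a run.

Run set: A3, A7, A12, B5, B12, C12, D2, E7, E9, F2, F8, F12, G8, G9, H10, H11 (16 run).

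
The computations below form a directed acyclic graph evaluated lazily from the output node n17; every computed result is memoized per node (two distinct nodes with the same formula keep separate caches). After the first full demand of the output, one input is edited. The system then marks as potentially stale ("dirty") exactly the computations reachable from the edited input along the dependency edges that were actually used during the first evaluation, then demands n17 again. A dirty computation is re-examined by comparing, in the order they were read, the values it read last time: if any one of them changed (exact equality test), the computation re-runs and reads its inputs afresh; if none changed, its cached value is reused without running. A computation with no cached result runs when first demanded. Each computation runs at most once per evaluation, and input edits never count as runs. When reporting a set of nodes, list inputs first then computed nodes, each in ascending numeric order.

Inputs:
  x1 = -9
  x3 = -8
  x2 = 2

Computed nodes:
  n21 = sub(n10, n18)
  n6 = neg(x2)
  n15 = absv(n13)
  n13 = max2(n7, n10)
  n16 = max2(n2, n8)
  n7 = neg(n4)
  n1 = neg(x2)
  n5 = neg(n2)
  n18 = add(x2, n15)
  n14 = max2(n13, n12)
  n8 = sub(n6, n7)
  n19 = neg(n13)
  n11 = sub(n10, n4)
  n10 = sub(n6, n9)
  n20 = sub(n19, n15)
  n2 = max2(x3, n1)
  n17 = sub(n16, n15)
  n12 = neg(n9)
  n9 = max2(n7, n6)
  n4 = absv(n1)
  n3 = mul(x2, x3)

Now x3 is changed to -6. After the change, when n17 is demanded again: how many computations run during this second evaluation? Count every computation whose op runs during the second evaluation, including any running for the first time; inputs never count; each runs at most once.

First demand of the output computes:
  n1 = neg(2) = -2
  n2 = max2(-8, -2) = -2
  n4 = absv(-2) = 2
  n6 = neg(2) = -2
  n7 = neg(2) = -2
  n8 = sub(-2, -2) = 0
  n9 = max2(-2, -2) = -2
  n10 = sub(-2, -2) = 0
  n13 = max2(-2, 0) = 0
  n15 = absv(0) = 0
  n16 = max2(-2, 0) = 0
  n17 = sub(0, 0) = 0

After the edit, cleaning proceeds:
  n2: a read changed (x3 -8->-6) — executes, giving -2 — identical to its old value.
  n16: dirty, but its reads are unchanged (n2 unchanged, n8 unchanged); cached 0 stands.
  n17: dirty, but its reads are unchanged (n16 unchanged, n15 unchanged); cached 0 stands.

Note the absorption at n2: it re-runs yet its value is the same, leaving the output's value untouched.

1 computations run: n2.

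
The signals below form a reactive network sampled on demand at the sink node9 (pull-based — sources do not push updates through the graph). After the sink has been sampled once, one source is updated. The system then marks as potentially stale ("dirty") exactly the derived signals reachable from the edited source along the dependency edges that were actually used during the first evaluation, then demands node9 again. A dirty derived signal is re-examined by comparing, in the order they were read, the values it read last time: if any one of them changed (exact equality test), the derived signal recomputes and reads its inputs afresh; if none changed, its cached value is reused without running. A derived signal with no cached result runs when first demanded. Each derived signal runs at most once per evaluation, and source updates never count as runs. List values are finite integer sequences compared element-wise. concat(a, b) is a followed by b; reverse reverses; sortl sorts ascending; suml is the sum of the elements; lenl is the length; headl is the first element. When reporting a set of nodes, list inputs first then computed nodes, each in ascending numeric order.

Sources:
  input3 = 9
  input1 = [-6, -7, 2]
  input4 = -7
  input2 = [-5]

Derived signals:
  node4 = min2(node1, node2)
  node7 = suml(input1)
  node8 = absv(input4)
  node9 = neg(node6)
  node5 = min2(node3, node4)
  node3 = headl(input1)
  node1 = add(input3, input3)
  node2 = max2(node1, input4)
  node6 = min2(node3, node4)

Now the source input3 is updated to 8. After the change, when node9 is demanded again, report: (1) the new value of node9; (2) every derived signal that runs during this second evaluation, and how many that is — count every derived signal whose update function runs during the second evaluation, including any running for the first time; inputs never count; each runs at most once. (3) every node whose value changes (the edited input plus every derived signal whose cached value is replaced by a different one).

node9 now evaluates to 6.
Run set: node1, node2, node4, node6 (4 run).
Changed values: input3, node1, node2, node4.
The important point: node6 recomputes to an identical value, and the output ends up unchanged.

Initial pass — values computed on the first demand:
  node1 = add(9, 9) = 18
  node2 = max2(18, -7) = 18
  node3 = headl([-6, -7, 2]) = -6
  node4 = min2(18, 18) = 18
  node6 = min2(-6, 18) = -6
  node9 = neg(-6) = 6

Second demand — change propagation:
  node1: re-runs because input3 9->8; input3 9->8; new result 16.
  node2: re-runs because node1 18->16; new result 16.
  node4: re-runs because node1 18->16; node2 18->16; new result 16.
  node6: re-runs because node4 18->16; new result -6 (unchanged).
  node9: re-examined; everything it read last time is the same (node6 unchanged) — cache 6 kept, no run.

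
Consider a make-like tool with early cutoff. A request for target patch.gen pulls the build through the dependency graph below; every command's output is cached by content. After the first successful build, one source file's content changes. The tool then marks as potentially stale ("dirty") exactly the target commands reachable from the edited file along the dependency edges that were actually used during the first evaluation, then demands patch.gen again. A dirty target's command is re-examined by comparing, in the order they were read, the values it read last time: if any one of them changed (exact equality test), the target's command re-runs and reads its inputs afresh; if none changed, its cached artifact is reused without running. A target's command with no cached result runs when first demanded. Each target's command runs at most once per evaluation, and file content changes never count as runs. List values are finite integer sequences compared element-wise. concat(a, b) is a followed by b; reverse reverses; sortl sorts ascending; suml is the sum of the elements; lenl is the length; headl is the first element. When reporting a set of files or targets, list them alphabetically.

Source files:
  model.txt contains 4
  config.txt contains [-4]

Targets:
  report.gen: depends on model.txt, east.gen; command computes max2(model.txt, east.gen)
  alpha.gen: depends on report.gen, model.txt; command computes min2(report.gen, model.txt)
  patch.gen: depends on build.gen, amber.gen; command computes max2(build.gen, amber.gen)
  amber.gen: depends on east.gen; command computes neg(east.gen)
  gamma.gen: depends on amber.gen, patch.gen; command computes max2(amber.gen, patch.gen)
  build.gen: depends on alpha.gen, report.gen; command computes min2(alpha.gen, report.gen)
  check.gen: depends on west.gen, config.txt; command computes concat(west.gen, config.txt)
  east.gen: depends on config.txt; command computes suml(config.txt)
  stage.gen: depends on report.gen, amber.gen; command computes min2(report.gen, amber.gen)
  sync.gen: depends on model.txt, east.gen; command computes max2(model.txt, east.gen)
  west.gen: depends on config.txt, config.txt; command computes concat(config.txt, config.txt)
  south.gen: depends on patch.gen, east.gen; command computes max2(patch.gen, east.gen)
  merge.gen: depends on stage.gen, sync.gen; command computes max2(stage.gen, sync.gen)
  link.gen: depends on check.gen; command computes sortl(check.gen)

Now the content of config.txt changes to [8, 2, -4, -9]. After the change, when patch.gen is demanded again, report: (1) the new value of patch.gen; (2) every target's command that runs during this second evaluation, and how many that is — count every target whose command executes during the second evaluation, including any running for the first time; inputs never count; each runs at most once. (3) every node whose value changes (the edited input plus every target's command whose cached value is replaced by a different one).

Demanding patch.gen again yields 4.
4 target commands run: amber.gen, east.gen, patch.gen, report.gen.
The nodes whose values change: amber.gen, config.txt, east.gen.
Note where the cutoff bites: alpha.gen is checked, finds nothing changed, and keeps its cache.

First demand of the output computes:
  east.gen = suml([-4]) = -4
  amber.gen = neg(-4) = 4
  report.gen = max2(4, -4) = 4
  alpha.gen = min2(4, 4) = 4
  build.gen = min2(4, 4) = 4
  patch.gen = max2(4, 4) = 4

After the edit, cleaning proceeds:
  east.gen: a read changed (config.txt [-4]->[8, 2, -4, -9]) — executes, giving -3.
  amber.gen: a read changed (east.gen -4->-3) — executes, giving 3.
  report.gen: a read changed (east.gen -4->-3) — executes, giving 4 — identical to its old value.
  alpha.gen: dirty, but its reads are unchanged (report.gen unchanged, model.txt unchanged); cached 4 stands.
  build.gen: dirty, but its reads are unchanged (alpha.gen unchanged, report.gen unchanged); cached 4 stands.
  patch.gen: a read changed (amber.gen 4->3) — executes, giving 4 — identical to its old value.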